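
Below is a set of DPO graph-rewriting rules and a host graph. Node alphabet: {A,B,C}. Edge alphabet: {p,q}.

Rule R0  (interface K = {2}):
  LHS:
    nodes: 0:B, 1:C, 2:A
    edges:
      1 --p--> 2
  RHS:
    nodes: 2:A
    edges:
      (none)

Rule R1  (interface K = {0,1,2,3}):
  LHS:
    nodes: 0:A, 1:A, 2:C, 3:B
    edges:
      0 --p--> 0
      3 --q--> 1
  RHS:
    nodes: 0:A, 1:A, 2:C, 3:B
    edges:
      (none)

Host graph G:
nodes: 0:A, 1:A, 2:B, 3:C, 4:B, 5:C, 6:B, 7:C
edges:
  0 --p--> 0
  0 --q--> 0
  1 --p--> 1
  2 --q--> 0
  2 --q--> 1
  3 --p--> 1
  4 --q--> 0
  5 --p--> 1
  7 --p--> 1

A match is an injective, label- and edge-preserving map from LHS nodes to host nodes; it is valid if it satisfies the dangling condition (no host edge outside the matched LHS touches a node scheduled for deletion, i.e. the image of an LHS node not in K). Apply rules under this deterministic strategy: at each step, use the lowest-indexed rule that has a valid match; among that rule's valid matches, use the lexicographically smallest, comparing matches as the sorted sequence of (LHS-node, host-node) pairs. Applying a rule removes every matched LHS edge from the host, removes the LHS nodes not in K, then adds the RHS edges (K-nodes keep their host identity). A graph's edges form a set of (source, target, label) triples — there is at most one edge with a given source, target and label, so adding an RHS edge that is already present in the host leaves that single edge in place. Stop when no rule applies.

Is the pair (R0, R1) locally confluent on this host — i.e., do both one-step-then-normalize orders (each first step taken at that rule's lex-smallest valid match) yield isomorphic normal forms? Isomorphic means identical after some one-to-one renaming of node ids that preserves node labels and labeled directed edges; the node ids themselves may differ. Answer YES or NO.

branch R0-first: apply at {0↦6, 1↦3, 2↦1} → |E|=8, then 3 more step(s) → NF |V|=4 |E|=3 V={0:A, 1:A, 4:B, 7:C} E=0-q->0 4-q->0 7-p->1
branch R1-first: apply at {0↦0, 1↦1, 2↦3, 3↦2} → |E|=7, then 3 more step(s) → NF |V|=4 |E|=3 V={0:A, 1:A, 4:B, 7:C} E=0-q->0 4-q->0 7-p->1
graphs isomorphic (equal up to label-preserving node renaming)

Answer: YES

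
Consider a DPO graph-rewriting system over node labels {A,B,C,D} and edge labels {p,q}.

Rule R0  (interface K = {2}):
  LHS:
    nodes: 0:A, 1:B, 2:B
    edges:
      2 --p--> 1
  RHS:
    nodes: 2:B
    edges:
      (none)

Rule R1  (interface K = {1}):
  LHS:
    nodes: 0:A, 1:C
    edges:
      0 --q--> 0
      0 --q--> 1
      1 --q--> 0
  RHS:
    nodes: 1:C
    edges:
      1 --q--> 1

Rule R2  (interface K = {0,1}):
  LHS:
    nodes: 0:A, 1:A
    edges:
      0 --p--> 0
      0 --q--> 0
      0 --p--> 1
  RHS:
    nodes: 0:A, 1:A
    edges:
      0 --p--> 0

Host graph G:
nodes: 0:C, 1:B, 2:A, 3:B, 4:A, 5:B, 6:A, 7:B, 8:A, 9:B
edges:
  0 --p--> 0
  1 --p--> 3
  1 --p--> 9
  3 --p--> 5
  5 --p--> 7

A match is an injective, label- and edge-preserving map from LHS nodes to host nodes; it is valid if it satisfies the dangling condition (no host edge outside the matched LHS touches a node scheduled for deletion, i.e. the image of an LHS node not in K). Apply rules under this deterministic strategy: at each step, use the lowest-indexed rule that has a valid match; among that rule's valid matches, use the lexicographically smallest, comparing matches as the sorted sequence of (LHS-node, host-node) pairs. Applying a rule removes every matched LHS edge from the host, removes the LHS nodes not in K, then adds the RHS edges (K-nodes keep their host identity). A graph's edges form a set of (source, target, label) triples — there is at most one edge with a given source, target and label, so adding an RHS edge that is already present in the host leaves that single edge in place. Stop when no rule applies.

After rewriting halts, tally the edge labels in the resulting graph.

Answer: p:1

Derivation:
start.  V:10 E:5  edges: 0-p->0 1-p->3 1-p->9 3-p->5 5-p->7
1. fire R0 via {0↦2, 1↦7, 2↦5}  →  V:8 E:4  edges: 0-p->0 1-p->3 1-p->9 3-p->5
2. fire R0 via {0↦4, 1↦5, 2↦3}  →  V:6 E:3  edges: 0-p->0 1-p->3 1-p->9
3. fire R0 via {0↦6, 1↦3, 2↦1}  →  V:4 E:2  edges: 0-p->0 1-p->9
4. fire R0 via {0↦8, 1↦9, 2↦1}  →  V:2 E:1  edges: 0-p->0
normal form: no rule applies after step 4
NF edges: [(0, 0, 'p')]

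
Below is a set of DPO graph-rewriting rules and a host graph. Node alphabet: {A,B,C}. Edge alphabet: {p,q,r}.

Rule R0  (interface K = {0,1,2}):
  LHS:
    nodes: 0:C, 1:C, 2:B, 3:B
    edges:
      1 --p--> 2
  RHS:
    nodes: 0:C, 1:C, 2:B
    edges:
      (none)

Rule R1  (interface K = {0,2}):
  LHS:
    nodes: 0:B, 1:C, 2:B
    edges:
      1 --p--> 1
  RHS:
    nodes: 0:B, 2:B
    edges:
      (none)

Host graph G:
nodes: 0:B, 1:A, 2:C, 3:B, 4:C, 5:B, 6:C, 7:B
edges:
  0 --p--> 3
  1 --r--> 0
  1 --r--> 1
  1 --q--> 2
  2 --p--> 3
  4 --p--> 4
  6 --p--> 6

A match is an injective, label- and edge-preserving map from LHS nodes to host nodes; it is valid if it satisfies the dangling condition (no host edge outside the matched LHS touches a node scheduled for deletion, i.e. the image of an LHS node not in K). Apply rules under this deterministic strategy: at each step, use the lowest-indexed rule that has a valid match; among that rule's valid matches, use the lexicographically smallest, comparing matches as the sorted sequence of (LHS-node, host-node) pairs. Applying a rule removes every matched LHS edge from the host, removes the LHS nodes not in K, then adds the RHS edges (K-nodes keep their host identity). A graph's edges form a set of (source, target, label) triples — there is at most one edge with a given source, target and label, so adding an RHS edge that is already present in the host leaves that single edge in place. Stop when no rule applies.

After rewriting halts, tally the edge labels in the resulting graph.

start.  V:8 E:7  edges: 0-p->3 1-r->0 1-r->1 1-q->2 2-p->3 4-p->4 6-p->6
1. fire R0 via {0↦4, 1↦2, 2↦3, 3↦5}  →  V:7 E:6  edges: 0-p->3 1-r->0 1-r->1 1-q->2 4-p->4 6-p->6
2. fire R1 via {0↦0, 1↦4, 2↦3}  →  V:6 E:5  edges: 0-p->3 1-r->0 1-r->1 1-q->2 6-p->6
3. fire R1 via {0↦0, 1↦6, 2↦3}  →  V:5 E:4  edges: 0-p->3 1-r->0 1-r->1 1-q->2
halt: no rule applies after step 3
NF edges: [(0, 3, 'p'), (1, 0, 'r'), (1, 1, 'r'), (1, 2, 'q')]

Answer: p:1 q:1 r:2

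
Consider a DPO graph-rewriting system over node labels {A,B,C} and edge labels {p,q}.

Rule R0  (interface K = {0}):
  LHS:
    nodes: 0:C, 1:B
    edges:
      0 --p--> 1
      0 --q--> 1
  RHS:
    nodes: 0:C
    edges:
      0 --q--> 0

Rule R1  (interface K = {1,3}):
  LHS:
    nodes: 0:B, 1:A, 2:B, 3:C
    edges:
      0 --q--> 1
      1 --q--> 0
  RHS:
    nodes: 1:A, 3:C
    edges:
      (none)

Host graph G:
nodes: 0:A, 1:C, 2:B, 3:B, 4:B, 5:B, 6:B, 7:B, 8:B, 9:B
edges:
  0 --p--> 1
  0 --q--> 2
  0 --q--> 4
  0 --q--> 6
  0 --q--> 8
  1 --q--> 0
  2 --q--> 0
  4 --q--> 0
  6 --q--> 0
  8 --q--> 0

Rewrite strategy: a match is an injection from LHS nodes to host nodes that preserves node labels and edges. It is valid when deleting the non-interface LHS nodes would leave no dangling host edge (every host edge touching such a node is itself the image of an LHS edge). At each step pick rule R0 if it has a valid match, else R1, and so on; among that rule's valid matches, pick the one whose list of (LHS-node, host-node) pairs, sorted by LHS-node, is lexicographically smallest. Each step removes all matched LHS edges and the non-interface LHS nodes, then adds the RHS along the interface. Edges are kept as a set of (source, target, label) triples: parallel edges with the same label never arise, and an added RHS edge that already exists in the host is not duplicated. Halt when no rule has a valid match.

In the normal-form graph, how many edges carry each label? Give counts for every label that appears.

Answer: p:1 q:1

Derivation:
start.  V:10 E:10  edges: 0-p->1 0-q->2 0-q->4 0-q->6 0-q->8 1-q->0 2-q->0 4-q->0 6-q->0 8-q->0
1. fire R1 via {0↦2, 1↦0, 2↦3, 3↦1}  →  V:8 E:8  edges: 0-p->1 0-q->4 0-q->6 0-q->8 1-q->0 4-q->0 6-q->0 8-q->0
2. fire R1 via {0↦4, 1↦0, 2↦5, 3↦1}  →  V:6 E:6  edges: 0-p->1 0-q->6 0-q->8 1-q->0 6-q->0 8-q->0
3. fire R1 via {0↦6, 1↦0, 2↦7, 3↦1}  →  V:4 E:4  edges: 0-p->1 0-q->8 1-q->0 8-q->0
4. fire R1 via {0↦8, 1↦0, 2↦9, 3↦1}  →  V:2 E:2  edges: 0-p->1 1-q->0
normal form: no rule applies after step 4
NF edges: [(0, 1, 'p'), (1, 0, 'q')]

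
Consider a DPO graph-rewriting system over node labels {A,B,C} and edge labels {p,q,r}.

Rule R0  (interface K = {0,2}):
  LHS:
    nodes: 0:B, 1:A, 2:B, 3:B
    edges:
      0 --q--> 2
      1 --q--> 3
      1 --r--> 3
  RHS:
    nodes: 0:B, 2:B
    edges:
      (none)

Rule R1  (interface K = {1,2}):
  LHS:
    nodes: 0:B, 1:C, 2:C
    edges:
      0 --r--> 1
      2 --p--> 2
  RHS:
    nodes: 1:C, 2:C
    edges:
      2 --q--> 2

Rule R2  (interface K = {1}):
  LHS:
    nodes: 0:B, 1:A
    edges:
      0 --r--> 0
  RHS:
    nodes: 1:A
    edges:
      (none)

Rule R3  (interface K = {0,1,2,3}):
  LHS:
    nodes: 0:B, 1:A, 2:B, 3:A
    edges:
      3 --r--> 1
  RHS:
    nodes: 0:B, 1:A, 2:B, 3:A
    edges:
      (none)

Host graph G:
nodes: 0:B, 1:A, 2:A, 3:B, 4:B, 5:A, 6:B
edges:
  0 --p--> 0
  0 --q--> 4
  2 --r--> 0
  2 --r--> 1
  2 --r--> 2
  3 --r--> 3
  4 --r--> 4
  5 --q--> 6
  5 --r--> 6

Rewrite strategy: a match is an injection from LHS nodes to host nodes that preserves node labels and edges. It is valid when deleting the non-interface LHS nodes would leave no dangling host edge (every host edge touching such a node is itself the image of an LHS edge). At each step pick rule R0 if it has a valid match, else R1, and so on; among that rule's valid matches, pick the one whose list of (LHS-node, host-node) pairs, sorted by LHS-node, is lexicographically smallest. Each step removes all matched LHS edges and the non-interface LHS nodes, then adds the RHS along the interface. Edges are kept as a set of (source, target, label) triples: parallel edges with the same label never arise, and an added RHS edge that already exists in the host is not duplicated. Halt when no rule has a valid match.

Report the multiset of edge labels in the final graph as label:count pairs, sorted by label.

Answer: p:1 r:3

Rewrite trace:
initial: |V|=7 |E|=9  E = 0-p->0 0-q->4 2-r->0 2-r->1 2-r->2 3-r->3 4-r->4 5-q->6 5-r->6
step 1: apply R0 at {0↦0, 1↦5, 2↦4, 3↦6}  → |V|=5 |E|=6  E = 0-p->0 2-r->0 2-r->1 2-r->2 3-r->3 4-r->4
step 2: apply R2 at {0↦3, 1↦1}  → |V|=4 |E|=5  E = 0-p->0 2-r->0 2-r->1 2-r->2 4-r->4
step 3: apply R2 at {0↦4, 1↦1}  → |V|=3 |E|=4  E = 0-p->0 2-r->0 2-r->1 2-r->2
final graph: no rule applies after step 3
NF edges: [(0, 0, 'p'), (2, 0, 'r'), (2, 1, 'r'), (2, 2, 'r')]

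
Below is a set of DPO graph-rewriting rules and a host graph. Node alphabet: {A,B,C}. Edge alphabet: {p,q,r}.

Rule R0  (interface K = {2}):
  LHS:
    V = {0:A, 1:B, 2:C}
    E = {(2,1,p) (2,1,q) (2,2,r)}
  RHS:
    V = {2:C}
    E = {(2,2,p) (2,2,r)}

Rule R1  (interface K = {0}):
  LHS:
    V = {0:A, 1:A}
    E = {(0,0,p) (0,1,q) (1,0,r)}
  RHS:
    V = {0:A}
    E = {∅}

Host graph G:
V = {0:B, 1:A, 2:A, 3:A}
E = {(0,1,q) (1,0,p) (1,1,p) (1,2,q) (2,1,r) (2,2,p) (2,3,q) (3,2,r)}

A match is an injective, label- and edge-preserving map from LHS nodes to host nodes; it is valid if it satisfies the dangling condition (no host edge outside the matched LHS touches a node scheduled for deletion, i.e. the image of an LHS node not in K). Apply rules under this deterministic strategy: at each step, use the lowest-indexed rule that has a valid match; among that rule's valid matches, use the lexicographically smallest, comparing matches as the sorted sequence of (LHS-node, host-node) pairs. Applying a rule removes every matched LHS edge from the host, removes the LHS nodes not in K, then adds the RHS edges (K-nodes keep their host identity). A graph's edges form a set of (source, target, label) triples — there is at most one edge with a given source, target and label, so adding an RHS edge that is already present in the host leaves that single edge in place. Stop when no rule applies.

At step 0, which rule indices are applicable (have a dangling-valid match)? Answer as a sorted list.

Answer: [R1]

Derivation:
R0: no valid match — LHS pattern not found
R1: 1 valid match — {0↦2, 1↦3}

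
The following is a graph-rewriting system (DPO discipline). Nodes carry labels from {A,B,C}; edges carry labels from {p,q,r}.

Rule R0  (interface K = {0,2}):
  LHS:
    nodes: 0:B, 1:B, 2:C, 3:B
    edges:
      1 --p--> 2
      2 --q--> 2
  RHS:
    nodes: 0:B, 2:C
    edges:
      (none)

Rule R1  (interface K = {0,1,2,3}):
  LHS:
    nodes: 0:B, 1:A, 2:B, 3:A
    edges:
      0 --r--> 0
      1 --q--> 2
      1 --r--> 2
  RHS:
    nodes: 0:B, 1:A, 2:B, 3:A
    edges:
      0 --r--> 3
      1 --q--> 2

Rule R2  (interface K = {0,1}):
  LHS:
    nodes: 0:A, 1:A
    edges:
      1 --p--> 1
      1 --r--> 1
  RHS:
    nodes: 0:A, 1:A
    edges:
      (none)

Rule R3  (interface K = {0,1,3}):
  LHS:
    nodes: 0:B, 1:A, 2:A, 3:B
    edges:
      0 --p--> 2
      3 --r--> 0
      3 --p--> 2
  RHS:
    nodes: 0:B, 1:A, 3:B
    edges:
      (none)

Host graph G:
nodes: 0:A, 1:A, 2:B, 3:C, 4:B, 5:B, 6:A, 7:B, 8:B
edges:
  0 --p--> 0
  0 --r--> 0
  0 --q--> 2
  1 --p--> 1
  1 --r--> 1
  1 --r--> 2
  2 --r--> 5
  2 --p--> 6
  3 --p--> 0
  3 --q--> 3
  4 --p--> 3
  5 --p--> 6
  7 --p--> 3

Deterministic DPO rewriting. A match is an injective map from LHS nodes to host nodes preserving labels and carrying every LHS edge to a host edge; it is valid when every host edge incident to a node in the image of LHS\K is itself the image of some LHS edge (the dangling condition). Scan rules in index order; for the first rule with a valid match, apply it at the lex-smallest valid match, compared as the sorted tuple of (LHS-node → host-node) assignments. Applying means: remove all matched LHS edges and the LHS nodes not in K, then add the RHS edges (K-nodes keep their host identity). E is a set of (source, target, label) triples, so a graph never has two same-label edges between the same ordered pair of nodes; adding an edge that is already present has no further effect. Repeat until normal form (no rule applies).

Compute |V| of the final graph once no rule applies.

initial: |V|=9 |E|=13  E = 0-p->0 0-r->0 0-q->2 1-p->1 1-r->1 1-r->2 2-r->5 2-p->6 3-p->0 3-q->3 4-p->3 5-p->6 7-p->3
step 1: apply R0 at {0↦2, 1↦4, 2↦3, 3↦8}  → |V|=7 |E|=11  E = 0-p->0 0-r->0 0-q->2 1-p->1 1-r->1 1-r->2 2-r->5 2-p->6 3-p->0 5-p->6 7-p->3
step 2: apply R2 at {0↦0, 1↦1}  → |V|=7 |E|=9  E = 0-p->0 0-r->0 0-q->2 1-r->2 2-r->5 2-p->6 3-p->0 5-p->6 7-p->3
step 3: apply R2 at {0↦1, 1↦0}  → |V|=7 |E|=7  E = 0-q->2 1-r->2 2-r->5 2-p->6 3-p->0 5-p->6 7-p->3
step 4: apply R3 at {0↦5, 1↦0, 2↦6, 3↦2}  → |V|=6 |E|=4  E = 0-q->2 1-r->2 3-p->0 7-p->3
final graph: no rule applies after step 4
NF nodes: {0:A, 1:A, 2:B, 3:C, 5:B, 7:B}

Answer: 6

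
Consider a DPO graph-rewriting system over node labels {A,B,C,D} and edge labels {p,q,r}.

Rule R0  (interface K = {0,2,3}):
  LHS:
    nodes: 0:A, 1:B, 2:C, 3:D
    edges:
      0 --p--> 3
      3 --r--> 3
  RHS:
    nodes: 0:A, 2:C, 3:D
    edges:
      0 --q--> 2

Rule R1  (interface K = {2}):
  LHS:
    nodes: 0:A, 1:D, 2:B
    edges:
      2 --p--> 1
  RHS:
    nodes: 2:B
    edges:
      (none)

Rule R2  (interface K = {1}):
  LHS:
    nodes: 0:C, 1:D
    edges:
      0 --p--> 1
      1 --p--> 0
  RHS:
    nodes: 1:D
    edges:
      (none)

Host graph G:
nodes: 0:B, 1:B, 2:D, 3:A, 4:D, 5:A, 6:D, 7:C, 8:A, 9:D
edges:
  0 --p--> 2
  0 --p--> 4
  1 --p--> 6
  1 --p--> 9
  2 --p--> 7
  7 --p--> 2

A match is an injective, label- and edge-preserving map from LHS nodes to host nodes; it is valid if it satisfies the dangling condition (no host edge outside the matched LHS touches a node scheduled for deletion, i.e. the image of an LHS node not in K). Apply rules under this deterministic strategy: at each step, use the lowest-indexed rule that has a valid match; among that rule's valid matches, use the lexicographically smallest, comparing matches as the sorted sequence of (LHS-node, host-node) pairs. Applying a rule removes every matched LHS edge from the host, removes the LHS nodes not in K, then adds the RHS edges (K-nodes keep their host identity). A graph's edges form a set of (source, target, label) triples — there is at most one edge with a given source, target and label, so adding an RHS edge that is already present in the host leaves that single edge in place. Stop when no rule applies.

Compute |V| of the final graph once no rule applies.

start.  V:10 E:6  edges: 0-p->2 0-p->4 1-p->6 1-p->9 2-p->7 7-p->2
1. fire R1 via {0↦3, 1↦4, 2↦0}  →  V:8 E:5  edges: 0-p->2 1-p->6 1-p->9 2-p->7 7-p->2
2. fire R1 via {0↦5, 1↦6, 2↦1}  →  V:6 E:4  edges: 0-p->2 1-p->9 2-p->7 7-p->2
3. fire R1 via {0↦8, 1↦9, 2↦1}  →  V:4 E:3  edges: 0-p->2 2-p->7 7-p->2
4. fire R2 via {0↦7, 1↦2}  →  V:3 E:1  edges: 0-p->2
halt: no rule applies after step 4
NF nodes: {0:B, 1:B, 2:D}

Answer: 3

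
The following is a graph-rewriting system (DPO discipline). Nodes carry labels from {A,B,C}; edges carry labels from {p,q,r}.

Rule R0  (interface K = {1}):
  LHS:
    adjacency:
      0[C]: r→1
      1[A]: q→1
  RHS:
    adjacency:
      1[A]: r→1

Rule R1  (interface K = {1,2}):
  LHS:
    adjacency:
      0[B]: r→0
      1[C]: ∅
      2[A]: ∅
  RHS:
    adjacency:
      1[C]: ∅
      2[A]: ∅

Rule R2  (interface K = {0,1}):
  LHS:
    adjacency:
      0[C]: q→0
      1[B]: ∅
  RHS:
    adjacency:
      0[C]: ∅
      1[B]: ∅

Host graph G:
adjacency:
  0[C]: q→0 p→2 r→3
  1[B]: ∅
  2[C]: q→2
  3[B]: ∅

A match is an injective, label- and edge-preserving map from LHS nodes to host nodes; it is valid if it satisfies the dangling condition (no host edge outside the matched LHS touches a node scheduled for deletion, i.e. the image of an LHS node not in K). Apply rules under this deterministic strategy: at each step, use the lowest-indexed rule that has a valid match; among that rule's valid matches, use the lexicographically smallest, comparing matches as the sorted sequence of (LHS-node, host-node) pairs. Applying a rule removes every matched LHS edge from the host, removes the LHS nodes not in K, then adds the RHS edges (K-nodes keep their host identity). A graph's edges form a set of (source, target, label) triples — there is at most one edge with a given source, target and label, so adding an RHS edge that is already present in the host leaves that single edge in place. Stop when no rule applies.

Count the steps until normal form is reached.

initial: |V|=4 |E|=4  E = 0-q->0 0-p->2 0-r->3 2-q->2
step 1: apply R2 at {0↦0, 1↦1}  → |V|=4 |E|=3  E = 0-p->2 0-r->3 2-q->2
step 2: apply R2 at {0↦2, 1↦1}  → |V|=4 |E|=2  E = 0-p->2 0-r->3
normal form: no rule applies after step 2

Answer: 2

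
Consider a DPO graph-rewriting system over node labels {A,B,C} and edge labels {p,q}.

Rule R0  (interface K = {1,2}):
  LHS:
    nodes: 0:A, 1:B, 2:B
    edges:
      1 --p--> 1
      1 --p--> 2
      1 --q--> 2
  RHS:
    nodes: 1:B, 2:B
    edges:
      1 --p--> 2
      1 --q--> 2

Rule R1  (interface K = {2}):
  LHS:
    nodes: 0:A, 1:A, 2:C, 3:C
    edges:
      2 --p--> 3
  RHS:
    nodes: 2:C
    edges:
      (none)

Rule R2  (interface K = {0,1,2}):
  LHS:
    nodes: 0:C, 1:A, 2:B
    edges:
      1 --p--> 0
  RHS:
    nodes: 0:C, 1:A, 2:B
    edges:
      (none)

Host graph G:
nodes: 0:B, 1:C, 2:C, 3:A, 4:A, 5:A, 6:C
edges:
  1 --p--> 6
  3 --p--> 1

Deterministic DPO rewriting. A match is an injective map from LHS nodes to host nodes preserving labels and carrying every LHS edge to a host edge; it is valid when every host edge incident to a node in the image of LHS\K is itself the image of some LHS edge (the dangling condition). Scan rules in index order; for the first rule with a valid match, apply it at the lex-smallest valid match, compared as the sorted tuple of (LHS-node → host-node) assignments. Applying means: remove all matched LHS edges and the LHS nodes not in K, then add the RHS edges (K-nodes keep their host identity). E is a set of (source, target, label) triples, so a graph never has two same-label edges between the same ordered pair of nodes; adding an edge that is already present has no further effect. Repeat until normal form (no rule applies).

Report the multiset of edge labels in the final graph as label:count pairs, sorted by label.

Answer: (no edges)

Rewrite trace:
initial: |V|=7 |E|=2  E = 1-p->6 3-p->1
step 1: apply R1 at {0↦4, 1↦5, 2↦1, 3↦6}  → |V|=4 |E|=1  E = 3-p->1
step 2: apply R2 at {0↦1, 1↦3, 2↦0}  → |V|=4 |E|=0  E = ∅
final graph: no rule applies after step 2
NF edges: []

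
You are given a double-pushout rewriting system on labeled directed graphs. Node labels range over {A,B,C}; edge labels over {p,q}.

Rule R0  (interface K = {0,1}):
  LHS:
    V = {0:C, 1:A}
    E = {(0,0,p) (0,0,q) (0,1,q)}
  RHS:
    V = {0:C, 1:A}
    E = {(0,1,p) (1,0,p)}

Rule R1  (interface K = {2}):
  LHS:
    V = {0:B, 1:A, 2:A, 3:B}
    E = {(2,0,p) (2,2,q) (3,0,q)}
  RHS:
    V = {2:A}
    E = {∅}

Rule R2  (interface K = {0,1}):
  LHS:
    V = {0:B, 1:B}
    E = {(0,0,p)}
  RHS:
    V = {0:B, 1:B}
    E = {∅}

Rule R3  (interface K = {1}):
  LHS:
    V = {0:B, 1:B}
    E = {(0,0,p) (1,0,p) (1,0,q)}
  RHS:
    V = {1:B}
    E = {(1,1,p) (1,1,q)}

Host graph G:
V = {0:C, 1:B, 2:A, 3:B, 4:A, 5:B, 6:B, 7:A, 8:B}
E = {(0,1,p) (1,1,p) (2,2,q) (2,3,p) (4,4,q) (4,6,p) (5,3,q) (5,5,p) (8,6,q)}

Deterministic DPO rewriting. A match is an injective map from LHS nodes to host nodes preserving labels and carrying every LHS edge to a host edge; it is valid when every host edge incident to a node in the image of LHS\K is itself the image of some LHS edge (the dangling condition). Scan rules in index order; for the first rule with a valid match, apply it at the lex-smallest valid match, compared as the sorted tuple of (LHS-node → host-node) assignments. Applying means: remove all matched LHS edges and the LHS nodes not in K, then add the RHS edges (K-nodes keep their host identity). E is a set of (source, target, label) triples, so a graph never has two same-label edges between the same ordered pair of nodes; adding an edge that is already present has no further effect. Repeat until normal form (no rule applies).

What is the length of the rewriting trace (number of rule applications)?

Answer: 4

Rewrite trace:
start.  V:9 E:9  edges: 0-p->1 1-p->1 2-q->2 2-p->3 4-q->4 4-p->6 5-q->3 5-p->5 8-q->6
1. fire R1 via {0↦6, 1↦7, 2↦4, 3↦8}  →  V:6 E:6  edges: 0-p->1 1-p->1 2-q->2 2-p->3 5-q->3 5-p->5
2. fire R2 via {0↦1, 1↦3}  →  V:6 E:5  edges: 0-p->1 2-q->2 2-p->3 5-q->3 5-p->5
3. fire R2 via {0↦5, 1↦1}  →  V:6 E:4  edges: 0-p->1 2-q->2 2-p->3 5-q->3
4. fire R1 via {0↦3, 1↦4, 2↦2, 3↦5}  →  V:3 E:1  edges: 0-p->1
final graph: no rule applies after step 4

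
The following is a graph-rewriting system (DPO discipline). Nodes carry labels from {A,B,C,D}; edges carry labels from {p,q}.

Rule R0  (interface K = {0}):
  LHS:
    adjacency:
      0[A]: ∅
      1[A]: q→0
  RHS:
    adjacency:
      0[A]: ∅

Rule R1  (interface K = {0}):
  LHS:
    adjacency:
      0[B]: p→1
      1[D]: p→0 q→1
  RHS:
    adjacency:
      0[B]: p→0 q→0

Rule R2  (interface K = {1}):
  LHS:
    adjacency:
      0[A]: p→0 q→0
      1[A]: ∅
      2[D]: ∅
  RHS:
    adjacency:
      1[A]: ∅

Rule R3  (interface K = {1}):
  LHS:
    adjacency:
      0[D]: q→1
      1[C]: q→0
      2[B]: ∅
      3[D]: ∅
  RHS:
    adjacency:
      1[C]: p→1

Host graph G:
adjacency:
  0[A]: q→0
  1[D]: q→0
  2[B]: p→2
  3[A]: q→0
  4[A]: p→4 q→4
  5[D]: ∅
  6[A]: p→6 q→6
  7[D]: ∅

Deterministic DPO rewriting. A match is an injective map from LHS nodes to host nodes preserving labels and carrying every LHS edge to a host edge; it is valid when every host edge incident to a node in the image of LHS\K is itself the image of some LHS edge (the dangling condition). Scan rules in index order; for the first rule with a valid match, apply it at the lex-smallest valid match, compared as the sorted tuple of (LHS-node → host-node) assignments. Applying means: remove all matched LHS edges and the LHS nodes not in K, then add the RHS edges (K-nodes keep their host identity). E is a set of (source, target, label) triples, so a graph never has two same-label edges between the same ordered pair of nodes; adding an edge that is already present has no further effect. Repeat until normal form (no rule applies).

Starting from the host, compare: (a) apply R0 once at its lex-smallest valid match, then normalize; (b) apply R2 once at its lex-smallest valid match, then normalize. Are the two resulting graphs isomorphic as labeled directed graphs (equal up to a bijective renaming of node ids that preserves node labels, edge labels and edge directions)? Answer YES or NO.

branch R0-first: apply at {0↦0, 1↦3} → |E|=7, then 2 more step(s) → NF |V|=3 |E|=3 V={0:A, 1:D, 2:B} E=0-q->0 1-q->0 2-p->2
branch R2-first: apply at {0↦4, 1↦0, 2↦5} → |E|=6, then 2 more step(s) → NF |V|=3 |E|=3 V={0:A, 1:D, 2:B} E=0-q->0 1-q->0 2-p->2
graphs isomorphic (equal up to label-preserving node renaming)

Answer: YES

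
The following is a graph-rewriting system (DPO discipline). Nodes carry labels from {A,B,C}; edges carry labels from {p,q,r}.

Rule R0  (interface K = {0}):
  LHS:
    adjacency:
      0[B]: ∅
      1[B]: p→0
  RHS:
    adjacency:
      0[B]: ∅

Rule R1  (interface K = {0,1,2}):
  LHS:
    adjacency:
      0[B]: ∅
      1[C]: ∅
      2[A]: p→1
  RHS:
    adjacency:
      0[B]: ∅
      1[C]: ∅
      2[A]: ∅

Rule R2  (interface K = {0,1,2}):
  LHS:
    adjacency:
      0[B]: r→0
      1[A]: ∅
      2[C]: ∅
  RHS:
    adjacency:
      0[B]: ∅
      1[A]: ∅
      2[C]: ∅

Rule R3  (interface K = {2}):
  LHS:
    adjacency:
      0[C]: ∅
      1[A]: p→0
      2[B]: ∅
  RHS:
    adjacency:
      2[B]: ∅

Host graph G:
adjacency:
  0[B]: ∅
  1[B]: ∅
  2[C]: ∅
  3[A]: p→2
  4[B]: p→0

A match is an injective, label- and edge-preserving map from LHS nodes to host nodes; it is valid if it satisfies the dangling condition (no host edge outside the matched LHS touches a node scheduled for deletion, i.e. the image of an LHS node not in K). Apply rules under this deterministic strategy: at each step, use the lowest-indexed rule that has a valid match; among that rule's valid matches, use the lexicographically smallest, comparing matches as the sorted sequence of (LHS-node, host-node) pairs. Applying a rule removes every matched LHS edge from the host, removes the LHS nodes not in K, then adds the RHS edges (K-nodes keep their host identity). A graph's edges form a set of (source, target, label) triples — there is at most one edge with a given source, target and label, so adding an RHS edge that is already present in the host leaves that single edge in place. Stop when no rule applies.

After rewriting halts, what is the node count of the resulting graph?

Answer: 4

Steps:
initial: |V|=5 |E|=2  E = 3-p->2 4-p->0
step 1: apply R0 at {0↦0, 1↦4}  → |V|=4 |E|=1  E = 3-p->2
step 2: apply R1 at {0↦0, 1↦2, 2↦3}  → |V|=4 |E|=0  E = ∅
halt: no rule applies after step 2
NF nodes: {0:B, 1:B, 2:C, 3:A}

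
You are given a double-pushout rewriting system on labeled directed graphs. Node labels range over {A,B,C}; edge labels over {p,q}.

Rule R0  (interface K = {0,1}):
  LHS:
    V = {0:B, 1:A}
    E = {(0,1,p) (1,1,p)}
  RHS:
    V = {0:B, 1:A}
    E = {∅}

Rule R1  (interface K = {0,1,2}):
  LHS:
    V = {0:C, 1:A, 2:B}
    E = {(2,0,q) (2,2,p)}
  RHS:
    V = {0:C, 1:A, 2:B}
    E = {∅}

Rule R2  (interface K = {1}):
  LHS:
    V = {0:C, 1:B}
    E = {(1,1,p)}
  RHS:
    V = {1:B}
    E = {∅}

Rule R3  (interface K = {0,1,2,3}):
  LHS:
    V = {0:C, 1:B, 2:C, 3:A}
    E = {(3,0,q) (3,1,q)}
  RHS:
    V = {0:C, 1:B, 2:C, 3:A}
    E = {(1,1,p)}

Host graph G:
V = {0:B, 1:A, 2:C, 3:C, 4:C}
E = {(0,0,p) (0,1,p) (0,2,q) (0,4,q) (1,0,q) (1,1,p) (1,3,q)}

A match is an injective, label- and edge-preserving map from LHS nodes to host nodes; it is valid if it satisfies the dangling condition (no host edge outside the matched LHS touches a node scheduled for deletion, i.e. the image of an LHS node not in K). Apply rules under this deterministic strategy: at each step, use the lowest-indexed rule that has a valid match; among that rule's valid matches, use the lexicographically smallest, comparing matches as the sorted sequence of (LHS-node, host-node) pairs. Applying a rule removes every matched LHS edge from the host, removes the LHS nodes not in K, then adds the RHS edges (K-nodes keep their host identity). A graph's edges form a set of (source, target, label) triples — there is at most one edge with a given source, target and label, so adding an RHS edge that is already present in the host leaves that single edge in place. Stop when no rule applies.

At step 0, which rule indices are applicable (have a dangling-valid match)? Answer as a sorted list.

R0: 1 valid match — {0↦0, 1↦1}
R1: 2 valid matches — {0↦2, 1↦1, 2↦0}, {0↦4, 1↦1, 2↦0}
R2: no valid match — 3 raw matches, all fail dangling condition
R3: 2 valid matches — {0↦3, 1↦0, 2↦2, 3↦1}, {0↦3, 1↦0, 2↦4, 3↦1}

Answer: [R0,R1,R3]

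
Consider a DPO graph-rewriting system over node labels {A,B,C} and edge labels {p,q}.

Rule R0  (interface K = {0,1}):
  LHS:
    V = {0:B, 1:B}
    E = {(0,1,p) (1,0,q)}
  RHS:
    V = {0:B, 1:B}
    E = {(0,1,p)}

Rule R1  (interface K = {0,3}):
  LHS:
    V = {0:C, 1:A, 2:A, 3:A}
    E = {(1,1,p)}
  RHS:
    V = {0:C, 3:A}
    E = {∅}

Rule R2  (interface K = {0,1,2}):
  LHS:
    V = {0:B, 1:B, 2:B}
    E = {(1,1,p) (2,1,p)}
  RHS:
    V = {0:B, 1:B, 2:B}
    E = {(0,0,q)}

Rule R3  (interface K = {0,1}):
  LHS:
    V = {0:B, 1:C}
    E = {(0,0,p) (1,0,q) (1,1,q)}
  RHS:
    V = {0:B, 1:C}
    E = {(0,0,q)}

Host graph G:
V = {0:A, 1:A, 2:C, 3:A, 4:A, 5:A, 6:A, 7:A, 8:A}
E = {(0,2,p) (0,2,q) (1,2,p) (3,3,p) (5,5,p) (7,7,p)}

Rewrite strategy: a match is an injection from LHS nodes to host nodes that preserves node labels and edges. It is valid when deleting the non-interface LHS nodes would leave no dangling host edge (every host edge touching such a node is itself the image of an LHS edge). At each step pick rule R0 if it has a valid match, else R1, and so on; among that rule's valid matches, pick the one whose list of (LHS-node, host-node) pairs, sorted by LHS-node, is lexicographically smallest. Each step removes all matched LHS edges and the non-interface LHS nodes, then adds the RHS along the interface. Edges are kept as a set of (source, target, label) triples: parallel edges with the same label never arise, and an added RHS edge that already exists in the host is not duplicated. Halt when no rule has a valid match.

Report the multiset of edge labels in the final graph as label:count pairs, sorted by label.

Answer: p:2 q:1

Derivation:
start.  V:9 E:6  edges: 0-p->2 0-q->2 1-p->2 3-p->3 5-p->5 7-p->7
1. fire R1 via {0↦2, 1↦3, 2↦4, 3↦0}  →  V:7 E:5  edges: 0-p->2 0-q->2 1-p->2 5-p->5 7-p->7
2. fire R1 via {0↦2, 1↦5, 2↦6, 3↦0}  →  V:5 E:4  edges: 0-p->2 0-q->2 1-p->2 7-p->7
3. fire R1 via {0↦2, 1↦7, 2↦8, 3↦0}  →  V:3 E:3  edges: 0-p->2 0-q->2 1-p->2
halt: no rule applies after step 3
NF edges: [(0, 2, 'p'), (0, 2, 'q'), (1, 2, 'p')]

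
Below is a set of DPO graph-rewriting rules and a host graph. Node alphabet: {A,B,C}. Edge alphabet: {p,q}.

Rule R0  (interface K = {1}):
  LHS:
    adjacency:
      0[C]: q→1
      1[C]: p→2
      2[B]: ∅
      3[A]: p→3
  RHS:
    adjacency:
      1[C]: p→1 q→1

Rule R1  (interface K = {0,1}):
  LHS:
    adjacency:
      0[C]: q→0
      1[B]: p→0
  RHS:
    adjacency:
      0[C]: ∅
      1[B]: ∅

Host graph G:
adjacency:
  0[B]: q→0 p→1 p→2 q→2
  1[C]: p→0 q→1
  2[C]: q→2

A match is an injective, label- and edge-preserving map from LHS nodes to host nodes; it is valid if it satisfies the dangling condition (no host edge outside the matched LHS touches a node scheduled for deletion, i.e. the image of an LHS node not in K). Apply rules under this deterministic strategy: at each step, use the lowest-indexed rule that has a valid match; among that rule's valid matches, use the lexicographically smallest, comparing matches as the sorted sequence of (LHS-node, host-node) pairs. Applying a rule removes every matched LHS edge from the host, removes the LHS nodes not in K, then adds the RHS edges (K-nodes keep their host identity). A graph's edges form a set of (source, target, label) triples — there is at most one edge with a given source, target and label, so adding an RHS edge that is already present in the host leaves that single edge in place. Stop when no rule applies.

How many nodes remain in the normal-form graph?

[0] host  ⇒  3 nodes, 7 edges  {0-q->0 0-p->1 0-p->2 0-q->2 1-p->0 1-q->1 2-q->2}
[1] R1 @ {0↦1, 1↦0}  ⇒  3 nodes, 5 edges  {0-q->0 0-p->2 0-q->2 1-p->0 2-q->2}
[2] R1 @ {0↦2, 1↦0}  ⇒  3 nodes, 3 edges  {0-q->0 0-q->2 1-p->0}
normal form: no rule applies after step 2
NF nodes: {0:B, 1:C, 2:C}

Answer: 3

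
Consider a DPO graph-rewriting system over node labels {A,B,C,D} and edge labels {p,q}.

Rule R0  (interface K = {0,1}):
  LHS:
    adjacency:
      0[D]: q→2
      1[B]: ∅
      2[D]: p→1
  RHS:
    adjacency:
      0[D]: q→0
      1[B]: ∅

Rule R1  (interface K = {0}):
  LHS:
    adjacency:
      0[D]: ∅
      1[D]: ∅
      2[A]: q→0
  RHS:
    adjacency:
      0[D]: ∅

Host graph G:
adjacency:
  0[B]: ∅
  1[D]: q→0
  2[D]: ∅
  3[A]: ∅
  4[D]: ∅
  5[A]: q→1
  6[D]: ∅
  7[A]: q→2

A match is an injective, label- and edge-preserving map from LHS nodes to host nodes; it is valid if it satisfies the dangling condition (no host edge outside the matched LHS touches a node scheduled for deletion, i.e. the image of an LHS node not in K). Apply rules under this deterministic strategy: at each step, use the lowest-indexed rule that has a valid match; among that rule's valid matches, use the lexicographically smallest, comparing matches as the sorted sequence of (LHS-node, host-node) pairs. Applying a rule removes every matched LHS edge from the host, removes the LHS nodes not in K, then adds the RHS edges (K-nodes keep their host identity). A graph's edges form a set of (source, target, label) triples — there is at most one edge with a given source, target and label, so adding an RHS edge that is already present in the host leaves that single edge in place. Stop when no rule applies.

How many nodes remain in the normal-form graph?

Answer: 4

Derivation:
initial: |V|=8 |E|=3  E = 1-q->0 5-q->1 7-q->2
step 1: apply R1 at {0↦1, 1↦4, 2↦5}  → |V|=6 |E|=2  E = 1-q->0 7-q->2
step 2: apply R1 at {0↦2, 1↦6, 2↦7}  → |V|=4 |E|=1  E = 1-q->0
final graph: no rule applies after step 2
NF nodes: {0:B, 1:D, 2:D, 3:A}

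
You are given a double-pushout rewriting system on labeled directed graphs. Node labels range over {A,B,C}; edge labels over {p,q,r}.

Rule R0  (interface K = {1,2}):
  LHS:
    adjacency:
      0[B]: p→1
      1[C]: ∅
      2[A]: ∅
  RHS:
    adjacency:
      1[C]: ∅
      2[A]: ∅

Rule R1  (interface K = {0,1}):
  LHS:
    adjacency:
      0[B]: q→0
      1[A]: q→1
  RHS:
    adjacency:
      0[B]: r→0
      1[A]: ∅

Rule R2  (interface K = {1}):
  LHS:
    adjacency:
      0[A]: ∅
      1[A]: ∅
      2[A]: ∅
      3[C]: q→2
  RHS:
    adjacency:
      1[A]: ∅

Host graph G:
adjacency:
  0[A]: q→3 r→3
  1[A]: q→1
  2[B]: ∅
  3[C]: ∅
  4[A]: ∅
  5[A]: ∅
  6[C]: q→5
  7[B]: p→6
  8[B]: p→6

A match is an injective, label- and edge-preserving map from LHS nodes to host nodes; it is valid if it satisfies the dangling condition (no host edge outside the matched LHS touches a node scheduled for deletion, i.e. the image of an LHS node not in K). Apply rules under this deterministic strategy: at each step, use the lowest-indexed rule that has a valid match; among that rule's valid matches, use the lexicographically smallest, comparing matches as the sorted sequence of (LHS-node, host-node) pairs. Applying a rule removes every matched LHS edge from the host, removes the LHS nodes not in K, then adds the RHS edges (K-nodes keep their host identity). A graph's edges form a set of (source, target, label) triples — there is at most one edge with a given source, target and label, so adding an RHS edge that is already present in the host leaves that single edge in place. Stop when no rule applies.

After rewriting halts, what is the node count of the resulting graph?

Answer: 4

Steps:
[0] host  ⇒  9 nodes, 6 edges  {0-q->3 0-r->3 1-q->1 6-q->5 7-p->6 8-p->6}
[1] R0 @ {0↦7, 1↦6, 2↦0}  ⇒  8 nodes, 5 edges  {0-q->3 0-r->3 1-q->1 6-q->5 8-p->6}
[2] R0 @ {0↦8, 1↦6, 2↦0}  ⇒  7 nodes, 4 edges  {0-q->3 0-r->3 1-q->1 6-q->5}
[3] R2 @ {0↦4, 1↦0, 2↦5, 3↦6}  ⇒  4 nodes, 3 edges  {0-q->3 0-r->3 1-q->1}
normal form: no rule applies after step 3
NF nodes: {0:A, 1:A, 2:B, 3:C}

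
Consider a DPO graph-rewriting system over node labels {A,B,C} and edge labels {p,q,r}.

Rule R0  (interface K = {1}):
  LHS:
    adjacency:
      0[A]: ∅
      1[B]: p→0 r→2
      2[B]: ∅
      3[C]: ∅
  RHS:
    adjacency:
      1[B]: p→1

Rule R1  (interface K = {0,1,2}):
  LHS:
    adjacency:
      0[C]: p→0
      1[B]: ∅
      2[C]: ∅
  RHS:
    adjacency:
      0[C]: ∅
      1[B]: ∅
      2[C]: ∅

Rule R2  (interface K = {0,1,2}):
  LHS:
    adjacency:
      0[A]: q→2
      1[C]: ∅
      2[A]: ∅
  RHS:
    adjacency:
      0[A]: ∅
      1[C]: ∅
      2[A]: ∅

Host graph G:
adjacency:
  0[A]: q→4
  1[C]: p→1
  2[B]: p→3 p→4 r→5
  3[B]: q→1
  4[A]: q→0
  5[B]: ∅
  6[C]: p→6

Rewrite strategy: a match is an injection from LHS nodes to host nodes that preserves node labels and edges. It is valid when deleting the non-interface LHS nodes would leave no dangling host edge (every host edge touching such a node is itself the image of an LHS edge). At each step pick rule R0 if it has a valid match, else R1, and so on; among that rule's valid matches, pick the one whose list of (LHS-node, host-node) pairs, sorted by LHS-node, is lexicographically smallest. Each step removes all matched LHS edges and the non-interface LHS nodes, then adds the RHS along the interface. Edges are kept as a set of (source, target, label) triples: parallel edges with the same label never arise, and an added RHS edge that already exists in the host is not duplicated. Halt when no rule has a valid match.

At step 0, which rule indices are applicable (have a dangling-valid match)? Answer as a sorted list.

Answer: [R1,R2]

Rewrite trace:
R0: no valid match — 2 raw matches, all fail dangling condition
R1: 6 valid matches — {0↦1, 1↦2, 2↦6}, {0↦1, 1↦3, 2↦6}, {0↦1, 1↦5, 2↦6} (+3 more)
R2: 4 valid matches — {0↦0, 1↦1, 2↦4}, {0↦0, 1↦6, 2↦4}, {0↦4, 1↦1, 2↦0} (+1 more)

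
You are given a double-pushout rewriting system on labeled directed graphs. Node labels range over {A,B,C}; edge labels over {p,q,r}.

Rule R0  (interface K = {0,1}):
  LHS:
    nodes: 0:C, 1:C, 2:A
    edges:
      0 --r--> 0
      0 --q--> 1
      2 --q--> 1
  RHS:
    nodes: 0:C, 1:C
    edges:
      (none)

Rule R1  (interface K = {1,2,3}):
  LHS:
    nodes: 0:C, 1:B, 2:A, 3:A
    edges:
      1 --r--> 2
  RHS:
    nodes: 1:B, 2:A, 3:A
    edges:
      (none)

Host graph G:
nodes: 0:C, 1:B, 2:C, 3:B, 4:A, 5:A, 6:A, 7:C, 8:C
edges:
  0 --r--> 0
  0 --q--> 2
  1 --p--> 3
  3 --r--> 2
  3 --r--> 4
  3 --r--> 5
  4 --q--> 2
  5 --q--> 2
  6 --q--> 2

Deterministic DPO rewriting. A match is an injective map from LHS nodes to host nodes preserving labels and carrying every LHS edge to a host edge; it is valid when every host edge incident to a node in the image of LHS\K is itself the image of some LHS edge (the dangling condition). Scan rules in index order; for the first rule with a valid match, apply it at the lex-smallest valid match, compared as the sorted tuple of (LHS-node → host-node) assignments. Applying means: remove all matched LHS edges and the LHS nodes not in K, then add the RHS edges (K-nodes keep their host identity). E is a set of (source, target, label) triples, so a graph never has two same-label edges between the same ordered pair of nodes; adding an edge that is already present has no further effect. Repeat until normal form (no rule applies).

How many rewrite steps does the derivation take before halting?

Answer: 3

Derivation:
initial: |V|=9 |E|=9  E = 0-r->0 0-q->2 1-p->3 3-r->2 3-r->4 3-r->5 4-q->2 5-q->2 6-q->2
step 1: apply R0 at {0↦0, 1↦2, 2↦6}  → |V|=8 |E|=6  E = 1-p->3 3-r->2 3-r->4 3-r->5 4-q->2 5-q->2
step 2: apply R1 at {0↦0, 1↦3, 2↦4, 3↦5}  → |V|=7 |E|=5  E = 1-p->3 3-r->2 3-r->5 4-q->2 5-q->2
step 3: apply R1 at {0↦7, 1↦3, 2↦5, 3↦4}  → |V|=6 |E|=4  E = 1-p->3 3-r->2 4-q->2 5-q->2
final graph: no rule applies after step 3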